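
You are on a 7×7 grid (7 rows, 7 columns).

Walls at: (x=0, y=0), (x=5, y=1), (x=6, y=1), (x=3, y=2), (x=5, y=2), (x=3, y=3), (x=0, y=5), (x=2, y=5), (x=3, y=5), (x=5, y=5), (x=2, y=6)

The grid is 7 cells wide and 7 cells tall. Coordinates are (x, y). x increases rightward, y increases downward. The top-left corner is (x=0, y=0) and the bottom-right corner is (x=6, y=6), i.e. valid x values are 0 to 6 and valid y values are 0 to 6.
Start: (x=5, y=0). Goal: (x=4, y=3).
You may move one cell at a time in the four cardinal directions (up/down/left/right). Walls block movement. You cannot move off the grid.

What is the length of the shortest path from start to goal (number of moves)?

BFS from (x=5, y=0) until reaching (x=4, y=3):
  Distance 0: (x=5, y=0)
  Distance 1: (x=4, y=0), (x=6, y=0)
  Distance 2: (x=3, y=0), (x=4, y=1)
  Distance 3: (x=2, y=0), (x=3, y=1), (x=4, y=2)
  Distance 4: (x=1, y=0), (x=2, y=1), (x=4, y=3)  <- goal reached here
One shortest path (4 moves): (x=5, y=0) -> (x=4, y=0) -> (x=4, y=1) -> (x=4, y=2) -> (x=4, y=3)

Answer: Shortest path length: 4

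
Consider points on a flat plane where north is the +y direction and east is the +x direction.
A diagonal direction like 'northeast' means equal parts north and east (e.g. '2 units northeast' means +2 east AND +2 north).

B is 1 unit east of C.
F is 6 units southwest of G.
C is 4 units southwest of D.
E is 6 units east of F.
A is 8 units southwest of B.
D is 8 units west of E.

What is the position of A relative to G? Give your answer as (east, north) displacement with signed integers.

Answer: A is at (east=-19, north=-18) relative to G.

Derivation:
Place G at the origin (east=0, north=0).
  F is 6 units southwest of G: delta (east=-6, north=-6); F at (east=-6, north=-6).
  E is 6 units east of F: delta (east=+6, north=+0); E at (east=0, north=-6).
  D is 8 units west of E: delta (east=-8, north=+0); D at (east=-8, north=-6).
  C is 4 units southwest of D: delta (east=-4, north=-4); C at (east=-12, north=-10).
  B is 1 unit east of C: delta (east=+1, north=+0); B at (east=-11, north=-10).
  A is 8 units southwest of B: delta (east=-8, north=-8); A at (east=-19, north=-18).
Therefore A relative to G: (east=-19, north=-18).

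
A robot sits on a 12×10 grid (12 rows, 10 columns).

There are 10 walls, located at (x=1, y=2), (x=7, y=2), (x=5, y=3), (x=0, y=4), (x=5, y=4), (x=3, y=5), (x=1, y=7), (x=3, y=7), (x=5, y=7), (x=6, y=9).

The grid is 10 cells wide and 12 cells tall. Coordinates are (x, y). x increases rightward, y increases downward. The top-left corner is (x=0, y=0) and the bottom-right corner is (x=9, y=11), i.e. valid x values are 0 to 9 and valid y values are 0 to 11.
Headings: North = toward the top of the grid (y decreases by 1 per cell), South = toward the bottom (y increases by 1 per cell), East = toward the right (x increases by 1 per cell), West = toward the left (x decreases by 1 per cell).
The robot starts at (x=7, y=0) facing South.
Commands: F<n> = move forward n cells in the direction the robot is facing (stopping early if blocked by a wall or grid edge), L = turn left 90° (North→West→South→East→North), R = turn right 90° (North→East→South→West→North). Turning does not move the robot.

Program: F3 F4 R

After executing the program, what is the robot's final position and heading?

Answer: Final position: (x=7, y=1), facing West

Derivation:
Start: (x=7, y=0), facing South
  F3: move forward 1/3 (blocked), now at (x=7, y=1)
  F4: move forward 0/4 (blocked), now at (x=7, y=1)
  R: turn right, now facing West
Final: (x=7, y=1), facing West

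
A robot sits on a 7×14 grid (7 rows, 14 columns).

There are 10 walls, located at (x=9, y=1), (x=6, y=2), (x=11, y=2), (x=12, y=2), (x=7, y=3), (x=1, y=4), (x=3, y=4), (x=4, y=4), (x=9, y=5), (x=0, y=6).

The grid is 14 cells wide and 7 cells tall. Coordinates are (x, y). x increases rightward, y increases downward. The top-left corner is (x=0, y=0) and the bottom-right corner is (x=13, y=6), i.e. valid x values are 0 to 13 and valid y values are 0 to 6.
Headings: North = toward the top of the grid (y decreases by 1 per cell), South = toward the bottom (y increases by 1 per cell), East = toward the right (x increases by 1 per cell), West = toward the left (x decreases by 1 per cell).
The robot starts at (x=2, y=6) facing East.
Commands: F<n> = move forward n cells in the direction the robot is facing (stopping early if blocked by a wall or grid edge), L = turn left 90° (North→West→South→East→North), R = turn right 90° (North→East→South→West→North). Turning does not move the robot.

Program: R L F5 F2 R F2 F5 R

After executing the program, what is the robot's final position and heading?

Start: (x=2, y=6), facing East
  R: turn right, now facing South
  L: turn left, now facing East
  F5: move forward 5, now at (x=7, y=6)
  F2: move forward 2, now at (x=9, y=6)
  R: turn right, now facing South
  F2: move forward 0/2 (blocked), now at (x=9, y=6)
  F5: move forward 0/5 (blocked), now at (x=9, y=6)
  R: turn right, now facing West
Final: (x=9, y=6), facing West

Answer: Final position: (x=9, y=6), facing West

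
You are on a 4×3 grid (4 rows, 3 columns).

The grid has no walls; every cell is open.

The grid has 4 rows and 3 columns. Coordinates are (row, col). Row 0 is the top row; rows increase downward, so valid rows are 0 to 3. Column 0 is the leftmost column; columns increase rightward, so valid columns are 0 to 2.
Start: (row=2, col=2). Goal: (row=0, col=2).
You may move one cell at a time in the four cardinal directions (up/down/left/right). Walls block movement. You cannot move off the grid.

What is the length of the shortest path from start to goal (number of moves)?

BFS from (row=2, col=2) until reaching (row=0, col=2):
  Distance 0: (row=2, col=2)
  Distance 1: (row=1, col=2), (row=2, col=1), (row=3, col=2)
  Distance 2: (row=0, col=2), (row=1, col=1), (row=2, col=0), (row=3, col=1)  <- goal reached here
One shortest path (2 moves): (row=2, col=2) -> (row=1, col=2) -> (row=0, col=2)

Answer: Shortest path length: 2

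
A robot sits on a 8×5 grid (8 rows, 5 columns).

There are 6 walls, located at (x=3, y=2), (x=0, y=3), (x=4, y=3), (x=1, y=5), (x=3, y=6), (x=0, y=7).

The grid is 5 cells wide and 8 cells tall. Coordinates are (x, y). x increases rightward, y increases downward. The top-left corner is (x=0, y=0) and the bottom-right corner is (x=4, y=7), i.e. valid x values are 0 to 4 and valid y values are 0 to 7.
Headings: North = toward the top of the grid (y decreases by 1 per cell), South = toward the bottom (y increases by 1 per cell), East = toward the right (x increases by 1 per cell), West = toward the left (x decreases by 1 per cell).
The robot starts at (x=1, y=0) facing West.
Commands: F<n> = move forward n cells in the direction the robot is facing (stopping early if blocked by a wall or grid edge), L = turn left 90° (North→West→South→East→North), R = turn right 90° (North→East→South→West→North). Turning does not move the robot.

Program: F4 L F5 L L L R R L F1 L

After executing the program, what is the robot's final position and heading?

Answer: Final position: (x=0, y=1), facing West

Derivation:
Start: (x=1, y=0), facing West
  F4: move forward 1/4 (blocked), now at (x=0, y=0)
  L: turn left, now facing South
  F5: move forward 2/5 (blocked), now at (x=0, y=2)
  L: turn left, now facing East
  L: turn left, now facing North
  L: turn left, now facing West
  R: turn right, now facing North
  R: turn right, now facing East
  L: turn left, now facing North
  F1: move forward 1, now at (x=0, y=1)
  L: turn left, now facing West
Final: (x=0, y=1), facing West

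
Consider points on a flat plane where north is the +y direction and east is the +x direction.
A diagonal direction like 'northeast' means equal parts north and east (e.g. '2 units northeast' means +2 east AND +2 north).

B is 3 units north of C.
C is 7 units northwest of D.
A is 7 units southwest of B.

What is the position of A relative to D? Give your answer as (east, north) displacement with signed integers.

Answer: A is at (east=-14, north=3) relative to D.

Derivation:
Place D at the origin (east=0, north=0).
  C is 7 units northwest of D: delta (east=-7, north=+7); C at (east=-7, north=7).
  B is 3 units north of C: delta (east=+0, north=+3); B at (east=-7, north=10).
  A is 7 units southwest of B: delta (east=-7, north=-7); A at (east=-14, north=3).
Therefore A relative to D: (east=-14, north=3).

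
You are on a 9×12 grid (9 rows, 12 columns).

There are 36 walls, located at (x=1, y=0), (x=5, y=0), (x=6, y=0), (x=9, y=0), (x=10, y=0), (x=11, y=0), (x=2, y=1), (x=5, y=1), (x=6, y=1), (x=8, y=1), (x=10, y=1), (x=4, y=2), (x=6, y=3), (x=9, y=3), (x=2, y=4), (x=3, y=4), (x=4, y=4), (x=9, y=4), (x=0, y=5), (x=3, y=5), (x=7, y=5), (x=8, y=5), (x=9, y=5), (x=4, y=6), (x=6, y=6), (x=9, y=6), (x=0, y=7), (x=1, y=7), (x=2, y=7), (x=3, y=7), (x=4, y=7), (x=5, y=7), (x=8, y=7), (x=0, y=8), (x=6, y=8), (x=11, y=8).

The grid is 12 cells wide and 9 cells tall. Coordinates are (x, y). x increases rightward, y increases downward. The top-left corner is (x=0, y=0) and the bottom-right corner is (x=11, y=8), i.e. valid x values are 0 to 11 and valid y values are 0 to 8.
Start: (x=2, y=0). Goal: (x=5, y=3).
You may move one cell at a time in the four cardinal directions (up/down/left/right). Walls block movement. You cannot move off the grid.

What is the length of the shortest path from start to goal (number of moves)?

Answer: Shortest path length: 6

Derivation:
BFS from (x=2, y=0) until reaching (x=5, y=3):
  Distance 0: (x=2, y=0)
  Distance 1: (x=3, y=0)
  Distance 2: (x=4, y=0), (x=3, y=1)
  Distance 3: (x=4, y=1), (x=3, y=2)
  Distance 4: (x=2, y=2), (x=3, y=3)
  Distance 5: (x=1, y=2), (x=2, y=3), (x=4, y=3)
  Distance 6: (x=1, y=1), (x=0, y=2), (x=1, y=3), (x=5, y=3)  <- goal reached here
One shortest path (6 moves): (x=2, y=0) -> (x=3, y=0) -> (x=3, y=1) -> (x=3, y=2) -> (x=3, y=3) -> (x=4, y=3) -> (x=5, y=3)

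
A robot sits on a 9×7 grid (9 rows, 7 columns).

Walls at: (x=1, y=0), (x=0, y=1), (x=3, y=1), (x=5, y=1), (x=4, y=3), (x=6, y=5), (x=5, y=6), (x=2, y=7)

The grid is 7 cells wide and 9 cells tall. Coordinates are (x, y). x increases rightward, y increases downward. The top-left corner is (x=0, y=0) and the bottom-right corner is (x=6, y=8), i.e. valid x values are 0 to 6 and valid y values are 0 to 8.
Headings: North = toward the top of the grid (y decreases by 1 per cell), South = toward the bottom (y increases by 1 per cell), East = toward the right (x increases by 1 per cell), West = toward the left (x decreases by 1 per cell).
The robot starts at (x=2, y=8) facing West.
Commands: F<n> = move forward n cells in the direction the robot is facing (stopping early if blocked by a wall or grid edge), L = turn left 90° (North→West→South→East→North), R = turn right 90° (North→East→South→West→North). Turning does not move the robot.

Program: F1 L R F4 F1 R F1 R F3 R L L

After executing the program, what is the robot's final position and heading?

Answer: Final position: (x=1, y=7), facing North

Derivation:
Start: (x=2, y=8), facing West
  F1: move forward 1, now at (x=1, y=8)
  L: turn left, now facing South
  R: turn right, now facing West
  F4: move forward 1/4 (blocked), now at (x=0, y=8)
  F1: move forward 0/1 (blocked), now at (x=0, y=8)
  R: turn right, now facing North
  F1: move forward 1, now at (x=0, y=7)
  R: turn right, now facing East
  F3: move forward 1/3 (blocked), now at (x=1, y=7)
  R: turn right, now facing South
  L: turn left, now facing East
  L: turn left, now facing North
Final: (x=1, y=7), facing North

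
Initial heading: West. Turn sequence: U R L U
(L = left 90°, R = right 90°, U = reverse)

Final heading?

Answer: Final heading: West

Derivation:
Start: West
  U (U-turn (180°)) -> East
  R (right (90° clockwise)) -> South
  L (left (90° counter-clockwise)) -> East
  U (U-turn (180°)) -> West
Final: West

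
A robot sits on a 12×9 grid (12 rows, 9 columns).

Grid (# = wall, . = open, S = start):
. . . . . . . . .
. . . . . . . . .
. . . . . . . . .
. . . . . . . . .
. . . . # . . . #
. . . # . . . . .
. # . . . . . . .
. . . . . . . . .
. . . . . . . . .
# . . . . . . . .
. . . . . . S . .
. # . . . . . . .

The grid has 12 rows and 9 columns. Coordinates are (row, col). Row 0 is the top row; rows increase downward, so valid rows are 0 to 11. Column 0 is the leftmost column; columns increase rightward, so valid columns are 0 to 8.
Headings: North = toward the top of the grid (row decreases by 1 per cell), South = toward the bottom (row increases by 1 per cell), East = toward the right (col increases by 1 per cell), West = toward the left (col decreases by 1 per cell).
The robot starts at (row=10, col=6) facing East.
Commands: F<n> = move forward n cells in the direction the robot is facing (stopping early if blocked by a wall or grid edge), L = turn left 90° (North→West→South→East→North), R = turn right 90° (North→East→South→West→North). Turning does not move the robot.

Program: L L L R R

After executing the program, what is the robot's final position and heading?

Answer: Final position: (row=10, col=6), facing North

Derivation:
Start: (row=10, col=6), facing East
  L: turn left, now facing North
  L: turn left, now facing West
  L: turn left, now facing South
  R: turn right, now facing West
  R: turn right, now facing North
Final: (row=10, col=6), facing North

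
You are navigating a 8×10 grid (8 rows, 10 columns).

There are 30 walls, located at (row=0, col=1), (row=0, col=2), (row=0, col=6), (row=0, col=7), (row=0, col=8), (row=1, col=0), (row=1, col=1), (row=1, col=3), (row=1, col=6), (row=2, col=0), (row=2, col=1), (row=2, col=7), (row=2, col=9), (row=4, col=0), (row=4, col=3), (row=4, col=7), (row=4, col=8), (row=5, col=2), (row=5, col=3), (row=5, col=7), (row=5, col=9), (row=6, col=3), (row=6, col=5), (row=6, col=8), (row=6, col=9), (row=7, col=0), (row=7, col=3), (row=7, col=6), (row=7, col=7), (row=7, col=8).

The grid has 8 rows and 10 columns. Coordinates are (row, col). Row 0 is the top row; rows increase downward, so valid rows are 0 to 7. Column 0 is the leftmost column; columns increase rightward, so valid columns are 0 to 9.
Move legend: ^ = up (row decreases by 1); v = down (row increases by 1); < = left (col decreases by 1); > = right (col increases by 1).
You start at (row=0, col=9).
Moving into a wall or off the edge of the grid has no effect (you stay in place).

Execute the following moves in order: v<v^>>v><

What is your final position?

Answer: Final position: (row=1, col=8)

Derivation:
Start: (row=0, col=9)
  v (down): (row=0, col=9) -> (row=1, col=9)
  < (left): (row=1, col=9) -> (row=1, col=8)
  v (down): (row=1, col=8) -> (row=2, col=8)
  ^ (up): (row=2, col=8) -> (row=1, col=8)
  > (right): (row=1, col=8) -> (row=1, col=9)
  > (right): blocked, stay at (row=1, col=9)
  v (down): blocked, stay at (row=1, col=9)
  > (right): blocked, stay at (row=1, col=9)
  < (left): (row=1, col=9) -> (row=1, col=8)
Final: (row=1, col=8)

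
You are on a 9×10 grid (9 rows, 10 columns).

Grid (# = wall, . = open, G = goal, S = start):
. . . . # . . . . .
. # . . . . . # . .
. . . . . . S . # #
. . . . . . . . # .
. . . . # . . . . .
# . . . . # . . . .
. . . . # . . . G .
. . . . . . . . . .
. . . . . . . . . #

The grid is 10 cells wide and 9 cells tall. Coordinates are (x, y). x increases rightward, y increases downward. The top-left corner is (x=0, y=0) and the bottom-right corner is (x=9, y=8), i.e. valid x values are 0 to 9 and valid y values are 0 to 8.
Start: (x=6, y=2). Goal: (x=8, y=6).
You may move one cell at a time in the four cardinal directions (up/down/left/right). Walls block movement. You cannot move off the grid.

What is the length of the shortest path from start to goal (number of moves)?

Answer: Shortest path length: 6

Derivation:
BFS from (x=6, y=2) until reaching (x=8, y=6):
  Distance 0: (x=6, y=2)
  Distance 1: (x=6, y=1), (x=5, y=2), (x=7, y=2), (x=6, y=3)
  Distance 2: (x=6, y=0), (x=5, y=1), (x=4, y=2), (x=5, y=3), (x=7, y=3), (x=6, y=4)
  Distance 3: (x=5, y=0), (x=7, y=0), (x=4, y=1), (x=3, y=2), (x=4, y=3), (x=5, y=4), (x=7, y=4), (x=6, y=5)
  Distance 4: (x=8, y=0), (x=3, y=1), (x=2, y=2), (x=3, y=3), (x=8, y=4), (x=7, y=5), (x=6, y=6)
  Distance 5: (x=3, y=0), (x=9, y=0), (x=2, y=1), (x=8, y=1), (x=1, y=2), (x=2, y=3), (x=3, y=4), (x=9, y=4), (x=8, y=5), (x=5, y=6), (x=7, y=6), (x=6, y=7)
  Distance 6: (x=2, y=0), (x=9, y=1), (x=0, y=2), (x=1, y=3), (x=9, y=3), (x=2, y=4), (x=3, y=5), (x=9, y=5), (x=8, y=6), (x=5, y=7), (x=7, y=7), (x=6, y=8)  <- goal reached here
One shortest path (6 moves): (x=6, y=2) -> (x=7, y=2) -> (x=7, y=3) -> (x=7, y=4) -> (x=8, y=4) -> (x=8, y=5) -> (x=8, y=6)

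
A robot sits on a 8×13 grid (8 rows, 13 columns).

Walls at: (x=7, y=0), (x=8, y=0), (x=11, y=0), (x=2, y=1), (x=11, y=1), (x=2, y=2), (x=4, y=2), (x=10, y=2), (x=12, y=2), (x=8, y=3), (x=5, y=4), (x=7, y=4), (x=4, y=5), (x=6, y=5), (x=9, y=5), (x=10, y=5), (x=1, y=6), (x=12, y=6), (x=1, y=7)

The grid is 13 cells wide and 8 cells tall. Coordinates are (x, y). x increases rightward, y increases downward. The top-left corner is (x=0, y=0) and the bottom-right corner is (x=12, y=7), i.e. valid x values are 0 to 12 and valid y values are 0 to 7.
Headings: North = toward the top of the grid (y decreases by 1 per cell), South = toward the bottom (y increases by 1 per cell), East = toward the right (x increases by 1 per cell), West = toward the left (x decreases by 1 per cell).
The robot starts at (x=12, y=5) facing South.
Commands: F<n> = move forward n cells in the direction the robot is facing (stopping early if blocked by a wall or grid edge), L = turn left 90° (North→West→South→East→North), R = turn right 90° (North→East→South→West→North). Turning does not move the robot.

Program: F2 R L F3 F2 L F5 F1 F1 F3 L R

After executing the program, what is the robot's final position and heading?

Answer: Final position: (x=12, y=5), facing East

Derivation:
Start: (x=12, y=5), facing South
  F2: move forward 0/2 (blocked), now at (x=12, y=5)
  R: turn right, now facing West
  L: turn left, now facing South
  F3: move forward 0/3 (blocked), now at (x=12, y=5)
  F2: move forward 0/2 (blocked), now at (x=12, y=5)
  L: turn left, now facing East
  F5: move forward 0/5 (blocked), now at (x=12, y=5)
  F1: move forward 0/1 (blocked), now at (x=12, y=5)
  F1: move forward 0/1 (blocked), now at (x=12, y=5)
  F3: move forward 0/3 (blocked), now at (x=12, y=5)
  L: turn left, now facing North
  R: turn right, now facing East
Final: (x=12, y=5), facing East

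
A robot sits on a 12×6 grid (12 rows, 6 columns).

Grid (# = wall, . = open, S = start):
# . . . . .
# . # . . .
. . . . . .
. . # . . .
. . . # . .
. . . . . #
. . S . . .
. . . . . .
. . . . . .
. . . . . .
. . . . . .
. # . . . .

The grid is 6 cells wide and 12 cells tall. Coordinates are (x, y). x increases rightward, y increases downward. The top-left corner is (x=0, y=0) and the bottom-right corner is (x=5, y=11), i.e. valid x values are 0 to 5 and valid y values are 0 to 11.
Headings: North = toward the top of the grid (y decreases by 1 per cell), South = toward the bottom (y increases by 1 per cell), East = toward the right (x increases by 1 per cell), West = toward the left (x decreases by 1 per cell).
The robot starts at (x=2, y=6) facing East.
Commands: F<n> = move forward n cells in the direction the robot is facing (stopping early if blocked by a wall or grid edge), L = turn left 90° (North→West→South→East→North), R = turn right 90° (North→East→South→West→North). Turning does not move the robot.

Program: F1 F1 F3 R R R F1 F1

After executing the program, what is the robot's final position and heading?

Start: (x=2, y=6), facing East
  F1: move forward 1, now at (x=3, y=6)
  F1: move forward 1, now at (x=4, y=6)
  F3: move forward 1/3 (blocked), now at (x=5, y=6)
  R: turn right, now facing South
  R: turn right, now facing West
  R: turn right, now facing North
  F1: move forward 0/1 (blocked), now at (x=5, y=6)
  F1: move forward 0/1 (blocked), now at (x=5, y=6)
Final: (x=5, y=6), facing North

Answer: Final position: (x=5, y=6), facing North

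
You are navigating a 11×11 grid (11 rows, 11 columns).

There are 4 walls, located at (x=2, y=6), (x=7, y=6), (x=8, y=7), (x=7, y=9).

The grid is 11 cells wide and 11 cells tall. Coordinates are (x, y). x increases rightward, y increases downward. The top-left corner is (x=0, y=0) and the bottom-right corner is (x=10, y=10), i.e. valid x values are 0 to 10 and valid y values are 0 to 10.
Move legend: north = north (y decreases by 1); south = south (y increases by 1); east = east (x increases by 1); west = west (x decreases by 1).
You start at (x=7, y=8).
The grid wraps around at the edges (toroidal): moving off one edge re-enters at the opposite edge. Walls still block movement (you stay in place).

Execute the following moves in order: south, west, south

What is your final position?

Start: (x=7, y=8)
  south (south): blocked, stay at (x=7, y=8)
  west (west): (x=7, y=8) -> (x=6, y=8)
  south (south): (x=6, y=8) -> (x=6, y=9)
Final: (x=6, y=9)

Answer: Final position: (x=6, y=9)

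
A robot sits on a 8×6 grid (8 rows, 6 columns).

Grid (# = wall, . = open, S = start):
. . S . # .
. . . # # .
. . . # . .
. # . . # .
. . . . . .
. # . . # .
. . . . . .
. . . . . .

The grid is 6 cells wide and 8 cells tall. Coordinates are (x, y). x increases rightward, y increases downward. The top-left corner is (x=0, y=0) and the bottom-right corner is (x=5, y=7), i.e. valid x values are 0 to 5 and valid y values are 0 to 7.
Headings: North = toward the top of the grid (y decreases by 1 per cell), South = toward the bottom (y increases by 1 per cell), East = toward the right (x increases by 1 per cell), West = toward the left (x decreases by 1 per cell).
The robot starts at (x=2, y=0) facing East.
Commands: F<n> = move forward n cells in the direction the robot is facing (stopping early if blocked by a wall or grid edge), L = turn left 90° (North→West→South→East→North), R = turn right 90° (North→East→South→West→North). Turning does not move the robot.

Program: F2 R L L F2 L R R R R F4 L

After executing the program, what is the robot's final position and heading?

Answer: Final position: (x=0, y=0), facing South

Derivation:
Start: (x=2, y=0), facing East
  F2: move forward 1/2 (blocked), now at (x=3, y=0)
  R: turn right, now facing South
  L: turn left, now facing East
  L: turn left, now facing North
  F2: move forward 0/2 (blocked), now at (x=3, y=0)
  L: turn left, now facing West
  R: turn right, now facing North
  R: turn right, now facing East
  R: turn right, now facing South
  R: turn right, now facing West
  F4: move forward 3/4 (blocked), now at (x=0, y=0)
  L: turn left, now facing South
Final: (x=0, y=0), facing South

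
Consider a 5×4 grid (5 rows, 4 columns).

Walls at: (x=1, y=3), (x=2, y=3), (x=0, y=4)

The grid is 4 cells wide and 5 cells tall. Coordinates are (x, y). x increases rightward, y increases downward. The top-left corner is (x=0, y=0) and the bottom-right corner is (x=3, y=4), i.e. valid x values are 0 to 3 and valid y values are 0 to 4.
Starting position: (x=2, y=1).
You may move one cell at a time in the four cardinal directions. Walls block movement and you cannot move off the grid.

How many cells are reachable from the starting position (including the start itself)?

Answer: Reachable cells: 17

Derivation:
BFS flood-fill from (x=2, y=1):
  Distance 0: (x=2, y=1)
  Distance 1: (x=2, y=0), (x=1, y=1), (x=3, y=1), (x=2, y=2)
  Distance 2: (x=1, y=0), (x=3, y=0), (x=0, y=1), (x=1, y=2), (x=3, y=2)
  Distance 3: (x=0, y=0), (x=0, y=2), (x=3, y=3)
  Distance 4: (x=0, y=3), (x=3, y=4)
  Distance 5: (x=2, y=4)
  Distance 6: (x=1, y=4)
Total reachable: 17 (grid has 17 open cells total)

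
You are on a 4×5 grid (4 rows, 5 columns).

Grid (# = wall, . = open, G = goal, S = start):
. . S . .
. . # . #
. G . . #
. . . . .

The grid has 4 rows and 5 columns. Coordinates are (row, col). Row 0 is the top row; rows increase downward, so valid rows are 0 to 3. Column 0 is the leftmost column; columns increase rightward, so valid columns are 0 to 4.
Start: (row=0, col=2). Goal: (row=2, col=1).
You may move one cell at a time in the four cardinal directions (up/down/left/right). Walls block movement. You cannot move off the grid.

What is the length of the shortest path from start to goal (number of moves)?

Answer: Shortest path length: 3

Derivation:
BFS from (row=0, col=2) until reaching (row=2, col=1):
  Distance 0: (row=0, col=2)
  Distance 1: (row=0, col=1), (row=0, col=3)
  Distance 2: (row=0, col=0), (row=0, col=4), (row=1, col=1), (row=1, col=3)
  Distance 3: (row=1, col=0), (row=2, col=1), (row=2, col=3)  <- goal reached here
One shortest path (3 moves): (row=0, col=2) -> (row=0, col=1) -> (row=1, col=1) -> (row=2, col=1)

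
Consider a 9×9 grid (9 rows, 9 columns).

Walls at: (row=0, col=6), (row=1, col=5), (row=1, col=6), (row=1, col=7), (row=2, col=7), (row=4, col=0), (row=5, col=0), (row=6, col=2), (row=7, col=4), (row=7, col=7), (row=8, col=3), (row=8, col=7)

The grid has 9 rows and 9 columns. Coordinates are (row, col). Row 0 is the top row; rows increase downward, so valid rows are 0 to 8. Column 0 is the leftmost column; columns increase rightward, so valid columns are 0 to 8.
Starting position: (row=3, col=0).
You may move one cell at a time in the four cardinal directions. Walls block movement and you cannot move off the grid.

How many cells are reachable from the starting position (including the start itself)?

Answer: Reachable cells: 69

Derivation:
BFS flood-fill from (row=3, col=0):
  Distance 0: (row=3, col=0)
  Distance 1: (row=2, col=0), (row=3, col=1)
  Distance 2: (row=1, col=0), (row=2, col=1), (row=3, col=2), (row=4, col=1)
  Distance 3: (row=0, col=0), (row=1, col=1), (row=2, col=2), (row=3, col=3), (row=4, col=2), (row=5, col=1)
  Distance 4: (row=0, col=1), (row=1, col=2), (row=2, col=3), (row=3, col=4), (row=4, col=3), (row=5, col=2), (row=6, col=1)
  Distance 5: (row=0, col=2), (row=1, col=3), (row=2, col=4), (row=3, col=5), (row=4, col=4), (row=5, col=3), (row=6, col=0), (row=7, col=1)
  Distance 6: (row=0, col=3), (row=1, col=4), (row=2, col=5), (row=3, col=6), (row=4, col=5), (row=5, col=4), (row=6, col=3), (row=7, col=0), (row=7, col=2), (row=8, col=1)
  Distance 7: (row=0, col=4), (row=2, col=6), (row=3, col=7), (row=4, col=6), (row=5, col=5), (row=6, col=4), (row=7, col=3), (row=8, col=0), (row=8, col=2)
  Distance 8: (row=0, col=5), (row=3, col=8), (row=4, col=7), (row=5, col=6), (row=6, col=5)
  Distance 9: (row=2, col=8), (row=4, col=8), (row=5, col=7), (row=6, col=6), (row=7, col=5)
  Distance 10: (row=1, col=8), (row=5, col=8), (row=6, col=7), (row=7, col=6), (row=8, col=5)
  Distance 11: (row=0, col=8), (row=6, col=8), (row=8, col=4), (row=8, col=6)
  Distance 12: (row=0, col=7), (row=7, col=8)
  Distance 13: (row=8, col=8)
Total reachable: 69 (grid has 69 open cells total)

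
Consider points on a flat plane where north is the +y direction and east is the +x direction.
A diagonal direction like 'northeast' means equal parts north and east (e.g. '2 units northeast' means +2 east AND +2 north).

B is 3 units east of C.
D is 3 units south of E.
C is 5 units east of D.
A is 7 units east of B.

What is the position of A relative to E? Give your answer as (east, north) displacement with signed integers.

Answer: A is at (east=15, north=-3) relative to E.

Derivation:
Place E at the origin (east=0, north=0).
  D is 3 units south of E: delta (east=+0, north=-3); D at (east=0, north=-3).
  C is 5 units east of D: delta (east=+5, north=+0); C at (east=5, north=-3).
  B is 3 units east of C: delta (east=+3, north=+0); B at (east=8, north=-3).
  A is 7 units east of B: delta (east=+7, north=+0); A at (east=15, north=-3).
Therefore A relative to E: (east=15, north=-3).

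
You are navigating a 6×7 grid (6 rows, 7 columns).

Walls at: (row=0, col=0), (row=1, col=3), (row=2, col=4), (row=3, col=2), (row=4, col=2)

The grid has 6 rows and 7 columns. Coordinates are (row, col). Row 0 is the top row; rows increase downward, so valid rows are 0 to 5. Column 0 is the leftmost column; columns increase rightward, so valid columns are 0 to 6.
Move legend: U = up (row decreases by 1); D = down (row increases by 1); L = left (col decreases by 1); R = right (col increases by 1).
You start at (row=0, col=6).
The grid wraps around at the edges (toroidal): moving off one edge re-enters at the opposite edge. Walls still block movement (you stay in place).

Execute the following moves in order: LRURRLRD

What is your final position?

Start: (row=0, col=6)
  L (left): (row=0, col=6) -> (row=0, col=5)
  R (right): (row=0, col=5) -> (row=0, col=6)
  U (up): (row=0, col=6) -> (row=5, col=6)
  R (right): (row=5, col=6) -> (row=5, col=0)
  R (right): (row=5, col=0) -> (row=5, col=1)
  L (left): (row=5, col=1) -> (row=5, col=0)
  R (right): (row=5, col=0) -> (row=5, col=1)
  D (down): (row=5, col=1) -> (row=0, col=1)
Final: (row=0, col=1)

Answer: Final position: (row=0, col=1)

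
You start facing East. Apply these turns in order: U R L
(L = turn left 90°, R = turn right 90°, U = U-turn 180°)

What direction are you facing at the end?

Answer: Final heading: West

Derivation:
Start: East
  U (U-turn (180°)) -> West
  R (right (90° clockwise)) -> North
  L (left (90° counter-clockwise)) -> West
Final: West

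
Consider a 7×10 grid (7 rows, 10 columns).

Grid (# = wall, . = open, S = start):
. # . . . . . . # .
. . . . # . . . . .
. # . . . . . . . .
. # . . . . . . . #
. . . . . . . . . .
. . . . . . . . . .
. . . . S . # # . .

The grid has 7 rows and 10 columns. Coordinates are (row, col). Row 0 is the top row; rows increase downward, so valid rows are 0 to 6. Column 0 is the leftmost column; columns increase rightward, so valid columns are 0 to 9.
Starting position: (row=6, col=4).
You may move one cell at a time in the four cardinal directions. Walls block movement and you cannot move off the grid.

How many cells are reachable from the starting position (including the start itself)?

Answer: Reachable cells: 62

Derivation:
BFS flood-fill from (row=6, col=4):
  Distance 0: (row=6, col=4)
  Distance 1: (row=5, col=4), (row=6, col=3), (row=6, col=5)
  Distance 2: (row=4, col=4), (row=5, col=3), (row=5, col=5), (row=6, col=2)
  Distance 3: (row=3, col=4), (row=4, col=3), (row=4, col=5), (row=5, col=2), (row=5, col=6), (row=6, col=1)
  Distance 4: (row=2, col=4), (row=3, col=3), (row=3, col=5), (row=4, col=2), (row=4, col=6), (row=5, col=1), (row=5, col=7), (row=6, col=0)
  Distance 5: (row=2, col=3), (row=2, col=5), (row=3, col=2), (row=3, col=6), (row=4, col=1), (row=4, col=7), (row=5, col=0), (row=5, col=8)
  Distance 6: (row=1, col=3), (row=1, col=5), (row=2, col=2), (row=2, col=6), (row=3, col=7), (row=4, col=0), (row=4, col=8), (row=5, col=9), (row=6, col=8)
  Distance 7: (row=0, col=3), (row=0, col=5), (row=1, col=2), (row=1, col=6), (row=2, col=7), (row=3, col=0), (row=3, col=8), (row=4, col=9), (row=6, col=9)
  Distance 8: (row=0, col=2), (row=0, col=4), (row=0, col=6), (row=1, col=1), (row=1, col=7), (row=2, col=0), (row=2, col=8)
  Distance 9: (row=0, col=7), (row=1, col=0), (row=1, col=8), (row=2, col=9)
  Distance 10: (row=0, col=0), (row=1, col=9)
  Distance 11: (row=0, col=9)
Total reachable: 62 (grid has 62 open cells total)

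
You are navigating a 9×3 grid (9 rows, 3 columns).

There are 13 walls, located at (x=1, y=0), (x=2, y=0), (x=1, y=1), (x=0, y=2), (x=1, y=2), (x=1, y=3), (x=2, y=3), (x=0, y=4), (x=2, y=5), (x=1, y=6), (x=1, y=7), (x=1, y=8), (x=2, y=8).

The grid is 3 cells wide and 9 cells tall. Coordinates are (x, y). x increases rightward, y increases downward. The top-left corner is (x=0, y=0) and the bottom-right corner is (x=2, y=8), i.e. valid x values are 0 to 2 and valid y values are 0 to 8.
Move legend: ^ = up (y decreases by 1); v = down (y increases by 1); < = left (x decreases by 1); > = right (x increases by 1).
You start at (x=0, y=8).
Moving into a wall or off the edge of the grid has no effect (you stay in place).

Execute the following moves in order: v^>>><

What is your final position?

Start: (x=0, y=8)
  v (down): blocked, stay at (x=0, y=8)
  ^ (up): (x=0, y=8) -> (x=0, y=7)
  [×3]> (right): blocked, stay at (x=0, y=7)
  < (left): blocked, stay at (x=0, y=7)
Final: (x=0, y=7)

Answer: Final position: (x=0, y=7)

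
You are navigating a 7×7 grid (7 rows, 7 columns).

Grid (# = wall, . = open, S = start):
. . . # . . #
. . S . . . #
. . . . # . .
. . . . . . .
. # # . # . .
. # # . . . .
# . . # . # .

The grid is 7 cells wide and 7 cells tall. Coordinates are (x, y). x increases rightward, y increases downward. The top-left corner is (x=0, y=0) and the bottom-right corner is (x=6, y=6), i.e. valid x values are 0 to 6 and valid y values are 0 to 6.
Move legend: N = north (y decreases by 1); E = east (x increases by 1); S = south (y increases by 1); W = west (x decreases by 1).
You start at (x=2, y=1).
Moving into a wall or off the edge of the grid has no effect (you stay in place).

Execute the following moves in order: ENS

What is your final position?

Answer: Final position: (x=3, y=2)

Derivation:
Start: (x=2, y=1)
  E (east): (x=2, y=1) -> (x=3, y=1)
  N (north): blocked, stay at (x=3, y=1)
  S (south): (x=3, y=1) -> (x=3, y=2)
Final: (x=3, y=2)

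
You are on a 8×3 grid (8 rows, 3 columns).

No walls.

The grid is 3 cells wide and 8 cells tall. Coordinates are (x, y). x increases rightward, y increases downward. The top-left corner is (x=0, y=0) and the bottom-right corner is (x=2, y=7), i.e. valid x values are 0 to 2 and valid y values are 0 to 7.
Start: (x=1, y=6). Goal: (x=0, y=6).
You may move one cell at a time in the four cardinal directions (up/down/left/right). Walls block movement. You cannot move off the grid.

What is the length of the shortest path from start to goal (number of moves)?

Answer: Shortest path length: 1

Derivation:
BFS from (x=1, y=6) until reaching (x=0, y=6):
  Distance 0: (x=1, y=6)
  Distance 1: (x=1, y=5), (x=0, y=6), (x=2, y=6), (x=1, y=7)  <- goal reached here
One shortest path (1 moves): (x=1, y=6) -> (x=0, y=6)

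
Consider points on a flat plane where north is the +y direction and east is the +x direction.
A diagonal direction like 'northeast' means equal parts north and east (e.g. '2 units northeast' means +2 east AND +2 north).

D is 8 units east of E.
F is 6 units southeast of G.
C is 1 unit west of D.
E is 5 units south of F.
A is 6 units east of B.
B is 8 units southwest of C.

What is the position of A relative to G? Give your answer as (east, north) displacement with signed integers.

Answer: A is at (east=11, north=-19) relative to G.

Derivation:
Place G at the origin (east=0, north=0).
  F is 6 units southeast of G: delta (east=+6, north=-6); F at (east=6, north=-6).
  E is 5 units south of F: delta (east=+0, north=-5); E at (east=6, north=-11).
  D is 8 units east of E: delta (east=+8, north=+0); D at (east=14, north=-11).
  C is 1 unit west of D: delta (east=-1, north=+0); C at (east=13, north=-11).
  B is 8 units southwest of C: delta (east=-8, north=-8); B at (east=5, north=-19).
  A is 6 units east of B: delta (east=+6, north=+0); A at (east=11, north=-19).
Therefore A relative to G: (east=11, north=-19).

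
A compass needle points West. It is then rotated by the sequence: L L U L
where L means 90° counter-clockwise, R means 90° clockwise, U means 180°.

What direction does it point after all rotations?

Start: West
  L (left (90° counter-clockwise)) -> South
  L (left (90° counter-clockwise)) -> East
  U (U-turn (180°)) -> West
  L (left (90° counter-clockwise)) -> South
Final: South

Answer: Final heading: South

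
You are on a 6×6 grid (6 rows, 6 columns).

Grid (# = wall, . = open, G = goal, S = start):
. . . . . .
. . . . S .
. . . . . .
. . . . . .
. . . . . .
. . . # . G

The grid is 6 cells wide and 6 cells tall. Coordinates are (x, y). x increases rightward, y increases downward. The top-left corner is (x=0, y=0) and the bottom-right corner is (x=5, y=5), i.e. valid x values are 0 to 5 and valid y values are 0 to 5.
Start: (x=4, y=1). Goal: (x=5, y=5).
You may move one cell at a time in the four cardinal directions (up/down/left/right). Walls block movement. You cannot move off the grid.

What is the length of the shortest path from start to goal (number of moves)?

BFS from (x=4, y=1) until reaching (x=5, y=5):
  Distance 0: (x=4, y=1)
  Distance 1: (x=4, y=0), (x=3, y=1), (x=5, y=1), (x=4, y=2)
  Distance 2: (x=3, y=0), (x=5, y=0), (x=2, y=1), (x=3, y=2), (x=5, y=2), (x=4, y=3)
  Distance 3: (x=2, y=0), (x=1, y=1), (x=2, y=2), (x=3, y=3), (x=5, y=3), (x=4, y=4)
  Distance 4: (x=1, y=0), (x=0, y=1), (x=1, y=2), (x=2, y=3), (x=3, y=4), (x=5, y=4), (x=4, y=5)
  Distance 5: (x=0, y=0), (x=0, y=2), (x=1, y=3), (x=2, y=4), (x=5, y=5)  <- goal reached here
One shortest path (5 moves): (x=4, y=1) -> (x=5, y=1) -> (x=5, y=2) -> (x=5, y=3) -> (x=5, y=4) -> (x=5, y=5)

Answer: Shortest path length: 5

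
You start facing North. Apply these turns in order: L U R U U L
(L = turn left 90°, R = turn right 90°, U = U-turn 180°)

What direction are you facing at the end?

Answer: Final heading: East

Derivation:
Start: North
  L (left (90° counter-clockwise)) -> West
  U (U-turn (180°)) -> East
  R (right (90° clockwise)) -> South
  U (U-turn (180°)) -> North
  U (U-turn (180°)) -> South
  L (left (90° counter-clockwise)) -> East
Final: East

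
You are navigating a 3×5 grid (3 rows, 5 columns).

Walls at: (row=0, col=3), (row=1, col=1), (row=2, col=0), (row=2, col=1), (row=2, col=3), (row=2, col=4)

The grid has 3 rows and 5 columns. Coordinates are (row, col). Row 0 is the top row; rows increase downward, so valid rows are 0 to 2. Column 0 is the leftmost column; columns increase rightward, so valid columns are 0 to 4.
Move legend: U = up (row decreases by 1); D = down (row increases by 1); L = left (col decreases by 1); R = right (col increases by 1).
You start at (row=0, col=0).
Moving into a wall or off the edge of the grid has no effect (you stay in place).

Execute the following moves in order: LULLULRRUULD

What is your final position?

Answer: Final position: (row=0, col=1)

Derivation:
Start: (row=0, col=0)
  L (left): blocked, stay at (row=0, col=0)
  U (up): blocked, stay at (row=0, col=0)
  L (left): blocked, stay at (row=0, col=0)
  L (left): blocked, stay at (row=0, col=0)
  U (up): blocked, stay at (row=0, col=0)
  L (left): blocked, stay at (row=0, col=0)
  R (right): (row=0, col=0) -> (row=0, col=1)
  R (right): (row=0, col=1) -> (row=0, col=2)
  U (up): blocked, stay at (row=0, col=2)
  U (up): blocked, stay at (row=0, col=2)
  L (left): (row=0, col=2) -> (row=0, col=1)
  D (down): blocked, stay at (row=0, col=1)
Final: (row=0, col=1)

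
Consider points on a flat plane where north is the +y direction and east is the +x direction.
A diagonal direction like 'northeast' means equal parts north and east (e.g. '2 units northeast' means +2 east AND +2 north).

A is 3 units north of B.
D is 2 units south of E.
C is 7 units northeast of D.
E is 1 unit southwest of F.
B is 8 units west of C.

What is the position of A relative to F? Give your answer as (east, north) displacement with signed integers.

Place F at the origin (east=0, north=0).
  E is 1 unit southwest of F: delta (east=-1, north=-1); E at (east=-1, north=-1).
  D is 2 units south of E: delta (east=+0, north=-2); D at (east=-1, north=-3).
  C is 7 units northeast of D: delta (east=+7, north=+7); C at (east=6, north=4).
  B is 8 units west of C: delta (east=-8, north=+0); B at (east=-2, north=4).
  A is 3 units north of B: delta (east=+0, north=+3); A at (east=-2, north=7).
Therefore A relative to F: (east=-2, north=7).

Answer: A is at (east=-2, north=7) relative to F.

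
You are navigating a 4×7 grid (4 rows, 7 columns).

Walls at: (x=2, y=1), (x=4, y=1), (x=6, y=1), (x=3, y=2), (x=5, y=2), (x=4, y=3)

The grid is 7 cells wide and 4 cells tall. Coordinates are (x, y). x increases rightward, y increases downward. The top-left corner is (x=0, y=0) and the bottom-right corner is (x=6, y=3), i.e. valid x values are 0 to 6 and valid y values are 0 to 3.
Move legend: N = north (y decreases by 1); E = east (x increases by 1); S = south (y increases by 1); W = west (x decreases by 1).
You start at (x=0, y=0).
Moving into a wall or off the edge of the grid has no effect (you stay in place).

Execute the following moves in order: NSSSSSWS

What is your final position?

Answer: Final position: (x=0, y=3)

Derivation:
Start: (x=0, y=0)
  N (north): blocked, stay at (x=0, y=0)
  S (south): (x=0, y=0) -> (x=0, y=1)
  S (south): (x=0, y=1) -> (x=0, y=2)
  S (south): (x=0, y=2) -> (x=0, y=3)
  S (south): blocked, stay at (x=0, y=3)
  S (south): blocked, stay at (x=0, y=3)
  W (west): blocked, stay at (x=0, y=3)
  S (south): blocked, stay at (x=0, y=3)
Final: (x=0, y=3)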